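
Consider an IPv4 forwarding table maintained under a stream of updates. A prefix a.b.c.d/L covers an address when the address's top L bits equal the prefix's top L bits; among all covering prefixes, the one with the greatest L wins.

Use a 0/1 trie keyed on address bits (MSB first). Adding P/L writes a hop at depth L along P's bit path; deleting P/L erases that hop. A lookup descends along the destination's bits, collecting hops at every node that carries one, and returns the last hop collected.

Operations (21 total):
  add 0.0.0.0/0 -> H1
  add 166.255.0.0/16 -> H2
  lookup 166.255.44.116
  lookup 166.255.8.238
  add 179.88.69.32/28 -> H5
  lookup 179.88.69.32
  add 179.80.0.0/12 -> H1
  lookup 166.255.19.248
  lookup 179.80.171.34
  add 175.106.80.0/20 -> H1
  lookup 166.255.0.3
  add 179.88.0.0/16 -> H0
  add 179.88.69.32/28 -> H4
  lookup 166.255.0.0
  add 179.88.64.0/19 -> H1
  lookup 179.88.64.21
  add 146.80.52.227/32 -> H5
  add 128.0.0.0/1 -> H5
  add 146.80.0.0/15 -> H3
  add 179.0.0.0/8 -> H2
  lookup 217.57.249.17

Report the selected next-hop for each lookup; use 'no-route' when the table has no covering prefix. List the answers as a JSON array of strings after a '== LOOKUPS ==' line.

Process each operation:
  + 0.0.0.0/0 (H1) depth=0
  + 166.255.0.0/16 (H2) depth=16
  ? 166.255.44.116  path d0:H1→d1:-→d2:-→d3:-→d4:-→d5:-→d6:-→d7:-→d8:-→d9:-→d10:-→d11:-→d12:-→d13:-→d14:-→d15:-→d16:H2  best=H2
  ? 166.255.8.238  path d0:H1→d1:-→d2:-→d3:-→d4:-→d5:-→d6:-→d7:-→d8:-→d9:-→d10:-→d11:-→d12:-→d13:-→d14:-→d15:-→d16:H2  best=H2
  + 179.88.69.32/28 (H5) depth=28
  ? 179.88.69.32  path d0:H1→d1:-→d2:-→d3:-→d4:-→d5:-→d6:-→d7:-→d8:-→d9:-→d10:-→d11:-→d12:-→d13:-→d14:-→d15:-→d16:-→d17:-→d18:-→d19:-→d20:-→d21:-→d22:-→d23:-→d24:-→d25:-→d26:-→d27:-→d28:H5  best=H5
  + 179.80.0.0/12 (H1) depth=12
  ? 166.255.19.248  path d0:H1→d1:-→d2:-→d3:-→d4:-→d5:-→d6:-→d7:-→d8:-→d9:-→d10:-→d11:-→d12:-→d13:-→d14:-→d15:-→d16:H2  best=H2
  ? 179.80.171.34  path d0:H1→d1:-→d2:-→d3:-→d4:-→d5:-→d6:-→d7:-→d8:-→d9:-→d10:-→d11:-→d12:H1  best=H1
  + 175.106.80.0/20 (H1) depth=20
  ? 166.255.0.3  path d0:H1→d1:-→d2:-→d3:-→d4:-→d5:-→d6:-→d7:-→d8:-→d9:-→d10:-→d11:-→d12:-→d13:-→d14:-→d15:-→d16:H2  best=H2
  + 179.88.0.0/16 (H0) depth=16
  + 179.88.69.32/28 (H4) depth=28
  ? 166.255.0.0  path d0:H1→d1:-→d2:-→d3:-→d4:-→d5:-→d6:-→d7:-→d8:-→d9:-→d10:-→d11:-→d12:-→d13:-→d14:-→d15:-→d16:H2  best=H2
  + 179.88.64.0/19 (H1) depth=19
  ? 179.88.64.21  path d0:H1→d1:-→d2:-→d3:-→d4:-→d5:-→d6:-→d7:-→d8:-→d9:-→d10:-→d11:-→d12:H1→d13:-→d14:-→d15:-→d16:H0→d17:-→d18:-→d19:H1→d20:-→d21:-  best=H1
  + 146.80.52.227/32 (H5) depth=32
  + 128.0.0.0/1 (H5) depth=1
  + 146.80.0.0/15 (H3) depth=15
  + 179.0.0.0/8 (H2) depth=8
  ? 217.57.249.17  path d0:H1→d1:H5  best=H5

== LOOKUPS ==
["H2","H2","H5","H2","H1","H2","H2","H1","H5"]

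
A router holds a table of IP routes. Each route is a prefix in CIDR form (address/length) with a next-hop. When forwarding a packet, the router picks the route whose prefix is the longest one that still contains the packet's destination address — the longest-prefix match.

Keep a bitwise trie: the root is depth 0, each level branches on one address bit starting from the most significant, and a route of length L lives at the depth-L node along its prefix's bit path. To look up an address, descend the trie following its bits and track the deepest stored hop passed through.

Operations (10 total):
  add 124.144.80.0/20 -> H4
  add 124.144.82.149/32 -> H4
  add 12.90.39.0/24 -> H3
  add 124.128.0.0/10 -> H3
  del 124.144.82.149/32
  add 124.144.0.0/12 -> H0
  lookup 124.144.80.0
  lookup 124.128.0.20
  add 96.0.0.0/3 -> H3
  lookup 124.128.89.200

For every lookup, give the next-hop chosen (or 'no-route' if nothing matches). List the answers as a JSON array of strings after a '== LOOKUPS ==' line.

Process each operation:
  + 124.144.80.0/20 (H4) depth=20
  + 124.144.82.149/32 (H4) depth=32
  + 12.90.39.0/24 (H3) depth=24
  + 124.128.0.0/10 (H3) depth=10
  - 124.144.82.149/32 clear@32
  + 124.144.0.0/12 (H0) depth=12
  lookup 124.144.80.0: bits 0111110010010000010100 walk d0:-→d1:-→d2:-→d3:-→d4:-→d5:-→d6:-→d7:-→d8:-→d9:-→d10:H3→d11:-→d12:H0→d13:-→d14:-→d15:-→d16:-→d17:-→d18:-→d19:-→d20:H4→d21:-→d22:- -> H4
  lookup 124.128.0.20: bits 01111100100 walk d0:-→d1:-→d2:-→d3:-→d4:-→d5:-→d6:-→d7:-→d8:-→d9:-→d10:H3→d11:- -> H3
  + 96.0.0.0/3 (H3) depth=3
  lookup 124.128.89.200: bits 01111100100 walk d0:-→d1:-→d2:-→d3:H3→d4:-→d5:-→d6:-→d7:-→d8:-→d9:-→d10:H3→d11:- -> H3

== LOOKUPS ==
["H4","H3","H3"]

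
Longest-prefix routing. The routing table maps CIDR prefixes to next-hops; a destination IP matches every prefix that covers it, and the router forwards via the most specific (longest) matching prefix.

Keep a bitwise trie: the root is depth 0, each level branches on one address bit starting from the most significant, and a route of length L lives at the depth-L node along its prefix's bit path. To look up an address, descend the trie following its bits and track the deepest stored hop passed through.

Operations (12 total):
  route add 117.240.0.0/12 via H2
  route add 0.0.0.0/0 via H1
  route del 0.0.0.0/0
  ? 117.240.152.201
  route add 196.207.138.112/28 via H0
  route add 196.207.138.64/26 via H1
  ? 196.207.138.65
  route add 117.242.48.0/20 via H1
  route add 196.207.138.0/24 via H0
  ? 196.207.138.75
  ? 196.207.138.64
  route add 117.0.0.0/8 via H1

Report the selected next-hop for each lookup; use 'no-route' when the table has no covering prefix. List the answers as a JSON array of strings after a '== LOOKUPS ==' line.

Apply in order:
  + 117.240.0.0/12 (H2) depth=12
  + 0.0.0.0/0 (H1) depth=0
  del 0.0.0.0/0 (clear depth 0)
  lookup 117.240.152.201: bits 011101011111 walk d0:-→d1:-→d2:-→d3:-→d4:-→d5:-→d6:-→d7:-→d8:-→d9:-→d10:-→d11:-→d12:H2 -> H2
  + 196.207.138.112/28 (H0) depth=28
  + 196.207.138.64/26 (H1) depth=26
  lookup 196.207.138.65: bits 11000100110011111000101001 walk d0:-→d1:-→d2:-→d3:-→d4:-→d5:-→d6:-→d7:-→d8:-→d9:-→d10:-→d11:-→d12:-→d13:-→d14:-→d15:-→d16:-→d17:-→d18:-→d19:-→d20:-→d21:-→d22:-→d23:-→d24:-→d25:-→d26:H1 -> H1
  + 117.242.48.0/20 (H1) depth=20
  + 196.207.138.0/24 (H0) depth=24
  lookup 196.207.138.75: bits 11000100110011111000101001 walk d0:-→d1:-→d2:-→d3:-→d4:-→d5:-→d6:-→d7:-→d8:-→d9:-→d10:-→d11:-→d12:-→d13:-→d14:-→d15:-→d16:-→d17:-→d18:-→d19:-→d20:-→d21:-→d22:-→d23:-→d24:H0→d25:-→d26:H1 -> H1
  lookup 196.207.138.64: bits 11000100110011111000101001 walk d0:-→d1:-→d2:-→d3:-→d4:-→d5:-→d6:-→d7:-→d8:-→d9:-→d10:-→d11:-→d12:-→d13:-→d14:-→d15:-→d16:-→d17:-→d18:-→d19:-→d20:-→d21:-→d22:-→d23:-→d24:H0→d25:-→d26:H1 -> H1
  + 117.0.0.0/8 (H1) depth=8

== LOOKUPS ==
["H2","H1","H1","H1"]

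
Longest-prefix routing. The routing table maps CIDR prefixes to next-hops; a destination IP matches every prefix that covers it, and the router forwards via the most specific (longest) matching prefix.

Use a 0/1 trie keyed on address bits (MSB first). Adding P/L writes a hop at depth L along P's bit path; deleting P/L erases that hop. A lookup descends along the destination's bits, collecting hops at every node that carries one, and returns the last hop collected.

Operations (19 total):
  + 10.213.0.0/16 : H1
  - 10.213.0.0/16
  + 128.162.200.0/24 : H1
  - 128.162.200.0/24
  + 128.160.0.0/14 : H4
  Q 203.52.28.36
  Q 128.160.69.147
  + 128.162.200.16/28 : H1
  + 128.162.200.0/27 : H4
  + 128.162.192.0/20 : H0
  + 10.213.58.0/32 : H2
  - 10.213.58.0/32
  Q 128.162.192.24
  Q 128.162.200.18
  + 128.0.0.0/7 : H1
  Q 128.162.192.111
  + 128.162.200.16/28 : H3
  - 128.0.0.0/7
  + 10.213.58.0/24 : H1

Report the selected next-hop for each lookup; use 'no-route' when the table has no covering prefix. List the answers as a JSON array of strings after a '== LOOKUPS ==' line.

Trace:
  + 10.213.0.0/16 (H1) depth=16
  - 10.213.0.0/16 clear@16
  + 128.162.200.0/24 (H1) depth=24
  - 128.162.200.0/24 clear@24
  + 128.160.0.0/14 (H4) depth=14
  lookup 203.52.28.36: bits 1 walk d0:-→d1:- -> no-route
  lookup 128.160.69.147: bits 10000000101000 walk d0:-→d1:-→d2:-→d3:-→d4:-→d5:-→d6:-→d7:-→d8:-→d9:-→d10:-→d11:-→d12:-→d13:-→d14:H4 -> H4
  + 128.162.200.16/28 (H1) depth=28
  + 128.162.200.0/27 (H4) depth=27
  + 128.162.192.0/20 (H0) depth=20
  + 10.213.58.0/32 (H2) depth=32
  - 10.213.58.0/32 clear@32
  lookup 128.162.192.24: bits 10000000101000101100 walk d0:-→d1:-→d2:-→d3:-→d4:-→d5:-→d6:-→d7:-→d8:-→d9:-→d10:-→d11:-→d12:-→d13:-→d14:H4→d15:-→d16:-→d17:-→d18:-→d19:-→d20:H0 -> H0
  lookup 128.162.200.18: bits 1000000010100010110010000001 walk d0:-→d1:-→d2:-→d3:-→d4:-→d5:-→d6:-→d7:-→d8:-→d9:-→d10:-→d11:-→d12:-→d13:-→d14:H4→d15:-→d16:-→d17:-→d18:-→d19:-→d20:H0→d21:-→d22:-→d23:-→d24:-→d25:-→d26:-→d27:H4→d28:H1 -> H1
  + 128.0.0.0/7 (H1) depth=7
  lookup 128.162.192.111: bits 10000000101000101100 walk d0:-→d1:-→d2:-→d3:-→d4:-→d5:-→d6:-→d7:H1→d8:-→d9:-→d10:-→d11:-→d12:-→d13:-→d14:H4→d15:-→d16:-→d17:-→d18:-→d19:-→d20:H0 -> H0
  + 128.162.200.16/28 (H3) depth=28
  - 128.0.0.0/7 clear@7
  + 10.213.58.0/24 (H1) depth=24

== LOOKUPS ==
["no-route","H4","H0","H1","H0"]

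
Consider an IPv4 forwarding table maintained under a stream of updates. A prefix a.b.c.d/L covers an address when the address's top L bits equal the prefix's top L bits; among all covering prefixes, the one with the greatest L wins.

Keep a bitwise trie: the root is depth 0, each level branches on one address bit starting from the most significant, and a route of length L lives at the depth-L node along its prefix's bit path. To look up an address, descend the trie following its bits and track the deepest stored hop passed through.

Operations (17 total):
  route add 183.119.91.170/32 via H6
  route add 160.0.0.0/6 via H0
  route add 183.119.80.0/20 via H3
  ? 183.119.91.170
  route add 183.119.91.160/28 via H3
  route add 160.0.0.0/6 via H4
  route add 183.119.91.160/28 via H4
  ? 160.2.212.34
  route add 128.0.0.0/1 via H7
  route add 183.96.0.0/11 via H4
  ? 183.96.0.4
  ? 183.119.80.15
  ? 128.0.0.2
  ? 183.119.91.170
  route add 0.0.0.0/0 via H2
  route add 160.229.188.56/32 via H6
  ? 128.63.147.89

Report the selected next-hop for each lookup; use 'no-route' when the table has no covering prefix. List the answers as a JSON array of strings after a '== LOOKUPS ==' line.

Trace:
  + 183.119.91.170/32 (H6) depth=32
  + 160.0.0.0/6 (H0) depth=6
  + 183.119.80.0/20 (H3) depth=20
  lookup 183.119.91.170: bits 10110111011101110101101110101010 walk d0:-→d1:-→d2:-→d3:-→d4:-→d5:-→d6:-→d7:-→d8:-→d9:-→d10:-→d11:-→d12:-→d13:-→d14:-→d15:-→d16:-→d17:-→d18:-→d19:-→d20:H3→d21:-→d22:-→d23:-→d24:-→d25:-→d26:-→d27:-→d28:-→d29:-→d30:-→d31:-→d32:H6 -> H6
  + 183.119.91.160/28 (H3) depth=28
  + 160.0.0.0/6 (H4) depth=6
  + 183.119.91.160/28 (H4) depth=28
  lookup 160.2.212.34: bits 101000 walk d0:-→d1:-→d2:-→d3:-→d4:-→d5:-→d6:H4 -> H4
  + 128.0.0.0/1 (H7) depth=1
  + 183.96.0.0/11 (H4) depth=11
  lookup 183.96.0.4: bits 10110111011 walk d0:-→d1:H7→d2:-→d3:-→d4:-→d5:-→d6:-→d7:-→d8:-→d9:-→d10:-→d11:H4 -> H4
  lookup 183.119.80.15: bits 10110111011101110101 walk d0:-→d1:H7→d2:-→d3:-→d4:-→d5:-→d6:-→d7:-→d8:-→d9:-→d10:-→d11:H4→d12:-→d13:-→d14:-→d15:-→d16:-→d17:-→d18:-→d19:-→d20:H3 -> H3
  lookup 128.0.0.2: bits 10 walk d0:-→d1:H7→d2:- -> H7
  lookup 183.119.91.170: bits 10110111011101110101101110101010 walk d0:-→d1:H7→d2:-→d3:-→d4:-→d5:-→d6:-→d7:-→d8:-→d9:-→d10:-→d11:H4→d12:-→d13:-→d14:-→d15:-→d16:-→d17:-→d18:-→d19:-→d20:H3→d21:-→d22:-→d23:-→d24:-→d25:-→d26:-→d27:-→d28:H4→d29:-→d30:-→d31:-→d32:H6 -> H6
  + 0.0.0.0/0 (H2) depth=0
  + 160.229.188.56/32 (H6) depth=32
  lookup 128.63.147.89: bits 10 walk d0:H2→d1:H7→d2:- -> H7

== LOOKUPS ==
["H6","H4","H4","H3","H7","H6","H7"]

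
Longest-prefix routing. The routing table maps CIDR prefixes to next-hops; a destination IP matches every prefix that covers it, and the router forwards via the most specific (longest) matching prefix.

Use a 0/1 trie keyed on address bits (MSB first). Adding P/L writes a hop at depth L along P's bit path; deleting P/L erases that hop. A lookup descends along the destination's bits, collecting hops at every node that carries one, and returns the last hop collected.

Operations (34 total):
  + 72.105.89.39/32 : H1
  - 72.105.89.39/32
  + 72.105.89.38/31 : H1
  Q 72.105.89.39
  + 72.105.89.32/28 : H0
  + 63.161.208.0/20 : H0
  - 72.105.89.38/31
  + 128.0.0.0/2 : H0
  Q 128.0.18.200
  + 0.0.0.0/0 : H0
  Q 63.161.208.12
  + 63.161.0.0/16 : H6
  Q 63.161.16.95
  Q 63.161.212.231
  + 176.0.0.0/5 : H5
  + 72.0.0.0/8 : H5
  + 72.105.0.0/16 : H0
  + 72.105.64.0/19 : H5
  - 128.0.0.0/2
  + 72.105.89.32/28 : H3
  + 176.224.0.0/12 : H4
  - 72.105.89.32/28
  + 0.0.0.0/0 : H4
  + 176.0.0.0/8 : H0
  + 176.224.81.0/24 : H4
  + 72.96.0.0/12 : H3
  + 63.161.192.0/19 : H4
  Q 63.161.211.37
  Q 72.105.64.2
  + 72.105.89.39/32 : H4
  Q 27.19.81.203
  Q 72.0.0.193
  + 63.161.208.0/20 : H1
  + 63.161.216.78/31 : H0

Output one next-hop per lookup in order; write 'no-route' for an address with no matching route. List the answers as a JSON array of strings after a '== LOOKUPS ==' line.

Trace:
  + 72.105.89.39/32 (H1) depth=32
  del 72.105.89.39/32 (clear depth 32)
  + 72.105.89.38/31 (H1) depth=31
  lookup 72.105.89.39: bits 01001000011010010101100100100111 walk d0:-→d1:-→d2:-→d3:-→d4:-→d5:-→d6:-→d7:-→d8:-→d9:-→d10:-→d11:-→d12:-→d13:-→d14:-→d15:-→d16:-→d17:-→d18:-→d19:-→d20:-→d21:-→d22:-→d23:-→d24:-→d25:-→d26:-→d27:-→d28:-→d29:-→d30:-→d31:H1→d32:- -> H1
  + 72.105.89.32/28 (H0) depth=28
  + 63.161.208.0/20 (H0) depth=20
  del 72.105.89.38/31 (clear depth 31)
  + 128.0.0.0/2 (H0) depth=2
  lookup 128.0.18.200: bits 10 walk d0:-→d1:-→d2:H0 -> H0
  + 0.0.0.0/0 (H0) depth=0
  lookup 63.161.208.12: bits 00111111101000011101 walk d0:H0→d1:-→d2:-→d3:-→d4:-→d5:-→d6:-→d7:-→d8:-→d9:-→d10:-→d11:-→d12:-→d13:-→d14:-→d15:-→d16:-→d17:-→d18:-→d19:-→d20:H0 -> H0
  + 63.161.0.0/16 (H6) depth=16
  lookup 63.161.16.95: bits 0011111110100001 walk d0:H0→d1:-→d2:-→d3:-→d4:-→d5:-→d6:-→d7:-→d8:-→d9:-→d10:-→d11:-→d12:-→d13:-→d14:-→d15:-→d16:H6 -> H6
  lookup 63.161.212.231: bits 00111111101000011101 walk d0:H0→d1:-→d2:-→d3:-→d4:-→d5:-→d6:-→d7:-→d8:-→d9:-→d10:-→d11:-→d12:-→d13:-→d14:-→d15:-→d16:H6→d17:-→d18:-→d19:-→d20:H0 -> H0
  + 176.0.0.0/5 (H5) depth=5
  + 72.0.0.0/8 (H5) depth=8
  + 72.105.0.0/16 (H0) depth=16
  + 72.105.64.0/19 (H5) depth=19
  del 128.0.0.0/2 (clear depth 2)
  + 72.105.89.32/28 (H3) depth=28
  + 176.224.0.0/12 (H4) depth=12
  del 72.105.89.32/28 (clear depth 28)
  + 0.0.0.0/0 (H4) depth=0
  + 176.0.0.0/8 (H0) depth=8
  + 176.224.81.0/24 (H4) depth=24
  + 72.96.0.0/12 (H3) depth=12
  + 63.161.192.0/19 (H4) depth=19
  lookup 63.161.211.37: bits 00111111101000011101 walk d0:H4→d1:-→d2:-→d3:-→d4:-→d5:-→d6:-→d7:-→d8:-→d9:-→d10:-→d11:-→d12:-→d13:-→d14:-→d15:-→d16:H6→d17:-→d18:-→d19:H4→d20:H0 -> H0
  lookup 72.105.64.2: bits 0100100001101001010 walk d0:H4→d1:-→d2:-→d3:-→d4:-→d5:-→d6:-→d7:-→d8:H5→d9:-→d10:-→d11:-→d12:H3→d13:-→d14:-→d15:-→d16:H0→d17:-→d18:-→d19:H5 -> H5
  + 72.105.89.39/32 (H4) depth=32
  lookup 27.19.81.203: bits 00 walk d0:H4→d1:-→d2:- -> H4
  lookup 72.0.0.193: bits 010010000 walk d0:H4→d1:-→d2:-→d3:-→d4:-→d5:-→d6:-→d7:-→d8:H5→d9:- -> H5
  + 63.161.208.0/20 (H1) depth=20
  + 63.161.216.78/31 (H0) depth=31

== LOOKUPS ==
["H1","H0","H0","H6","H0","H0","H5","H4","H5"]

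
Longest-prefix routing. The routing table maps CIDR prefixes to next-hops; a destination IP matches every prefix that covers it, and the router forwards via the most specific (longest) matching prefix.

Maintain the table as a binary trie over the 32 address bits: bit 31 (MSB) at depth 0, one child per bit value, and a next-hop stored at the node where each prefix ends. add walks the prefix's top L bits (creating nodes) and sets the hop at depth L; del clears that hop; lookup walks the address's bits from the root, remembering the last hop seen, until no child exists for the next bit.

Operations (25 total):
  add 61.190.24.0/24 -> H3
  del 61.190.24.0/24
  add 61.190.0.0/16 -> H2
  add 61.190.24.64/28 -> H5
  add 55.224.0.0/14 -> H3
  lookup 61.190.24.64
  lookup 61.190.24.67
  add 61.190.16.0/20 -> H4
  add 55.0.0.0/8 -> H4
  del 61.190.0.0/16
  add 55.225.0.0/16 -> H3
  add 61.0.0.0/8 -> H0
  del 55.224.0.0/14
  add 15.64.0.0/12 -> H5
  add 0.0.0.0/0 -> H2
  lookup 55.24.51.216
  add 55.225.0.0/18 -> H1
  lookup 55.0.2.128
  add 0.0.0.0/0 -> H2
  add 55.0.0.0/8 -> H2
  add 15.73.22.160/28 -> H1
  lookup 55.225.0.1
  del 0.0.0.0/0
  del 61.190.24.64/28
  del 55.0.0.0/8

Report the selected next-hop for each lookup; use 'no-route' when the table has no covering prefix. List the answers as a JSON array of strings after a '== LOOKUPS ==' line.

Apply in order:
  + 61.190.24.0/24 (H3) depth=24
  del 61.190.24.0/24 (clear depth 24)
  + 61.190.0.0/16 (H2) depth=16
  + 61.190.24.64/28 (H5) depth=28
  + 55.224.0.0/14 (H3) depth=14
  Q 61.190.24.64: descend 0011110110111110000110000100 ; hops seen [H2,H5] ; pick H5
  Q 61.190.24.67: descend 0011110110111110000110000100 ; hops seen [H2,H5] ; pick H5
  + 61.190.16.0/20 (H4) depth=20
  + 55.0.0.0/8 (H4) depth=8
  del 61.190.0.0/16 (clear depth 16)
  + 55.225.0.0/16 (H3) depth=16
  + 61.0.0.0/8 (H0) depth=8
  del 55.224.0.0/14 (clear depth 14)
  + 15.64.0.0/12 (H5) depth=12
  + 0.0.0.0/0 (H2) depth=0
  Q 55.24.51.216: descend 00110111 ; hops seen [H2,H4] ; pick H4
  + 55.225.0.0/18 (H1) depth=18
  Q 55.0.2.128: descend 00110111 ; hops seen [H2,H4] ; pick H4
  + 0.0.0.0/0 (H2) depth=0
  + 55.0.0.0/8 (H2) depth=8
  + 15.73.22.160/28 (H1) depth=28
  Q 55.225.0.1: descend 001101111110000100 ; hops seen [H2,H2,H3,H1] ; pick H1
  del 0.0.0.0/0 (clear depth 0)
  del 61.190.24.64/28 (clear depth 28)
  del 55.0.0.0/8 (clear depth 8)

== LOOKUPS ==
["H5","H5","H4","H4","H1"]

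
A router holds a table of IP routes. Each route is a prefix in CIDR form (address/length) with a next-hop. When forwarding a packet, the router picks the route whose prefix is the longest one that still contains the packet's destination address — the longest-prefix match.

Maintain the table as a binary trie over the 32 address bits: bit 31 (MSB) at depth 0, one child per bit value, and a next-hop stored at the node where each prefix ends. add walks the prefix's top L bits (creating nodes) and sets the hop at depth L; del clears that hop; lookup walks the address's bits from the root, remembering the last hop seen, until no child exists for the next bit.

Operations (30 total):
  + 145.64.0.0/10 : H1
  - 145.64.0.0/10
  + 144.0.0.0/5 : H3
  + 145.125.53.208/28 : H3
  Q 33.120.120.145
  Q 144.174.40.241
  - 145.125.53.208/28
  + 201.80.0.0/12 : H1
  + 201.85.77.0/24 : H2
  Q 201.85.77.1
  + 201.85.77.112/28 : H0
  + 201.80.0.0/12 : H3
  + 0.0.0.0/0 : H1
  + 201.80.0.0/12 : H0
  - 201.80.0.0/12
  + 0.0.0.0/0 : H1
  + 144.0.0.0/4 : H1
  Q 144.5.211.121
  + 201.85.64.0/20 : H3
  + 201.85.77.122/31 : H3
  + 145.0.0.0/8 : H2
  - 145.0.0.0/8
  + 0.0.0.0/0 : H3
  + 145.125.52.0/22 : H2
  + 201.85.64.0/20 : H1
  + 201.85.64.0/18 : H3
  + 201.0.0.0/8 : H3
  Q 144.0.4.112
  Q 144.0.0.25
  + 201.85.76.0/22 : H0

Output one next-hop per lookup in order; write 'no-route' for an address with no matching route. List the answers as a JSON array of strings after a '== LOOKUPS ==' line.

Process each operation:
  add 145.64.0.0/10 -> H1 at depth 10
  del 145.64.0.0/10 (clear depth 10)
  add 144.0.0.0/5 -> H3 at depth 5
  add 145.125.53.208/28 -> H3 at depth 28
  ? 33.120.120.145  path d0:-  best=no-route
  ? 144.174.40.241  path d0:-→d1:-→d2:-→d3:-→d4:-→d5:H3→d6:-→d7:-  best=H3
  del 145.125.53.208/28 (clear depth 28)
  add 201.80.0.0/12 -> H1 at depth 12
  add 201.85.77.0/24 -> H2 at depth 24
  ? 201.85.77.1  path d0:-→d1:-→d2:-→d3:-→d4:-→d5:-→d6:-→d7:-→d8:-→d9:-→d10:-→d11:-→d12:H1→d13:-→d14:-→d15:-→d16:-→d17:-→d18:-→d19:-→d20:-→d21:-→d22:-→d23:-→d24:H2  best=H2
  add 201.85.77.112/28 -> H0 at depth 28
  add 201.80.0.0/12 -> H3 at depth 12
  add 0.0.0.0/0 -> H1 at depth 0
  add 201.80.0.0/12 -> H0 at depth 12
  del 201.80.0.0/12 (clear depth 12)
  add 0.0.0.0/0 -> H1 at depth 0
  add 144.0.0.0/4 -> H1 at depth 4
  ? 144.5.211.121  path d0:H1→d1:-→d2:-→d3:-→d4:H1→d5:H3→d6:-→d7:-  best=H3
  add 201.85.64.0/20 -> H3 at depth 20
  add 201.85.77.122/31 -> H3 at depth 31
  add 145.0.0.0/8 -> H2 at depth 8
  del 145.0.0.0/8 (clear depth 8)
  add 0.0.0.0/0 -> H3 at depth 0
  add 145.125.52.0/22 -> H2 at depth 22
  add 201.85.64.0/20 -> H1 at depth 20
  add 201.85.64.0/18 -> H3 at depth 18
  add 201.0.0.0/8 -> H3 at depth 8
  ? 144.0.4.112  path d0:H3→d1:-→d2:-→d3:-→d4:H1→d5:H3→d6:-→d7:-  best=H3
  ? 144.0.0.25  path d0:H3→d1:-→d2:-→d3:-→d4:H1→d5:H3→d6:-→d7:-  best=H3
  add 201.85.76.0/22 -> H0 at depth 22

== LOOKUPS ==
["no-route","H3","H2","H3","H3","H3"]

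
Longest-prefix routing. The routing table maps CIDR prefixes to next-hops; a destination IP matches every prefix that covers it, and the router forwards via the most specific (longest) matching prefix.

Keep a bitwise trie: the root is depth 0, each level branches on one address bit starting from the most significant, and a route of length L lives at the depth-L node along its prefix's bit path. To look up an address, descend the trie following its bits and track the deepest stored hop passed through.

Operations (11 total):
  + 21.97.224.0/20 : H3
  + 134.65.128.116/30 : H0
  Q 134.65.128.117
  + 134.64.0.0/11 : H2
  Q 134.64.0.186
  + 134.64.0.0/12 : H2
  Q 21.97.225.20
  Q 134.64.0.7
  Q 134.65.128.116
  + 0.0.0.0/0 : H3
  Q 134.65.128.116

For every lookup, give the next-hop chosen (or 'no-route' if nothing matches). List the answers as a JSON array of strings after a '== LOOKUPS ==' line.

Trace:
  + 21.97.224.0/20 (H3) depth=20
  + 134.65.128.116/30 (H0) depth=30
  lookup 134.65.128.117: bits 100001100100000110000000011101 walk d0:-→d1:-→d2:-→d3:-→d4:-→d5:-→d6:-→d7:-→d8:-→d9:-→d10:-→d11:-→d12:-→d13:-→d14:-→d15:-→d16:-→d17:-→d18:-→d19:-→d20:-→d21:-→d22:-→d23:-→d24:-→d25:-→d26:-→d27:-→d28:-→d29:-→d30:H0 -> H0
  + 134.64.0.0/11 (H2) depth=11
  lookup 134.64.0.186: bits 100001100100000 walk d0:-→d1:-→d2:-→d3:-→d4:-→d5:-→d6:-→d7:-→d8:-→d9:-→d10:-→d11:H2→d12:-→d13:-→d14:-→d15:- -> H2
  + 134.64.0.0/12 (H2) depth=12
  lookup 21.97.225.20: bits 00010101011000011110 walk d0:-→d1:-→d2:-→d3:-→d4:-→d5:-→d6:-→d7:-→d8:-→d9:-→d10:-→d11:-→d12:-→d13:-→d14:-→d15:-→d16:-→d17:-→d18:-→d19:-→d20:H3 -> H3
  lookup 134.64.0.7: bits 100001100100000 walk d0:-→d1:-→d2:-→d3:-→d4:-→d5:-→d6:-→d7:-→d8:-→d9:-→d10:-→d11:H2→d12:H2→d13:-→d14:-→d15:- -> H2
  lookup 134.65.128.116: bits 100001100100000110000000011101 walk d0:-→d1:-→d2:-→d3:-→d4:-→d5:-→d6:-→d7:-→d8:-→d9:-→d10:-→d11:H2→d12:H2→d13:-→d14:-→d15:-→d16:-→d17:-→d18:-→d19:-→d20:-→d21:-→d22:-→d23:-→d24:-→d25:-→d26:-→d27:-→d28:-→d29:-→d30:H0 -> H0
  + 0.0.0.0/0 (H3) depth=0
  lookup 134.65.128.116: bits 100001100100000110000000011101 walk d0:H3→d1:-→d2:-→d3:-→d4:-→d5:-→d6:-→d7:-→d8:-→d9:-→d10:-→d11:H2→d12:H2→d13:-→d14:-→d15:-→d16:-→d17:-→d18:-→d19:-→d20:-→d21:-→d22:-→d23:-→d24:-→d25:-→d26:-→d27:-→d28:-→d29:-→d30:H0 -> H0

== LOOKUPS ==
["H0","H2","H3","H2","H0","H0"]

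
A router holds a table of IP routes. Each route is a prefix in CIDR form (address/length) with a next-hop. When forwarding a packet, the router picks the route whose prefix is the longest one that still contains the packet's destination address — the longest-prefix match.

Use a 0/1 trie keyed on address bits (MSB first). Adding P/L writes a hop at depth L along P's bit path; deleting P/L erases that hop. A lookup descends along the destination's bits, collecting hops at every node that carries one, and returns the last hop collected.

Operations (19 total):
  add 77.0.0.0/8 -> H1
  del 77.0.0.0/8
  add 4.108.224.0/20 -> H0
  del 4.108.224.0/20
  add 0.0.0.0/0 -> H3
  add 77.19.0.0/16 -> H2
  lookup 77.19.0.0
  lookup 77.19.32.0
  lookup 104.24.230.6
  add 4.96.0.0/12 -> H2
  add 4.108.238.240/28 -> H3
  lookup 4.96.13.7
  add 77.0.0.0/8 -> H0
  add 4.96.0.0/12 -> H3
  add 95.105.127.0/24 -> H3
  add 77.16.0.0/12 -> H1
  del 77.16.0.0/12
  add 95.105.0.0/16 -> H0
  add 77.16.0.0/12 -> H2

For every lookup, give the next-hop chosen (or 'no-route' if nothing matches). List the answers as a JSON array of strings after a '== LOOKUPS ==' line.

Trace:
  + 77.0.0.0/8 (H1) depth=8
  - 77.0.0.0/8 clear@8
  + 4.108.224.0/20 (H0) depth=20
  - 4.108.224.0/20 clear@20
  + 0.0.0.0/0 (H3) depth=0
  + 77.19.0.0/16 (H2) depth=16
  ? 77.19.0.0  path d0:H3→d1:-→d2:-→d3:-→d4:-→d5:-→d6:-→d7:-→d8:-→d9:-→d10:-→d11:-→d12:-→d13:-→d14:-→d15:-→d16:H2  best=H2
  ? 77.19.32.0  path d0:H3→d1:-→d2:-→d3:-→d4:-→d5:-→d6:-→d7:-→d8:-→d9:-→d10:-→d11:-→d12:-→d13:-→d14:-→d15:-→d16:H2  best=H2
  ? 104.24.230.6  path d0:H3→d1:-→d2:-  best=H3
  + 4.96.0.0/12 (H2) depth=12
  + 4.108.238.240/28 (H3) depth=28
  ? 4.96.13.7  path d0:H3→d1:-→d2:-→d3:-→d4:-→d5:-→d6:-→d7:-→d8:-→d9:-→d10:-→d11:-→d12:H2  best=H2
  + 77.0.0.0/8 (H0) depth=8
  + 4.96.0.0/12 (H3) depth=12
  + 95.105.127.0/24 (H3) depth=24
  + 77.16.0.0/12 (H1) depth=12
  - 77.16.0.0/12 clear@12
  + 95.105.0.0/16 (H0) depth=16
  + 77.16.0.0/12 (H2) depth=12

== LOOKUPS ==
["H2","H2","H3","H2"]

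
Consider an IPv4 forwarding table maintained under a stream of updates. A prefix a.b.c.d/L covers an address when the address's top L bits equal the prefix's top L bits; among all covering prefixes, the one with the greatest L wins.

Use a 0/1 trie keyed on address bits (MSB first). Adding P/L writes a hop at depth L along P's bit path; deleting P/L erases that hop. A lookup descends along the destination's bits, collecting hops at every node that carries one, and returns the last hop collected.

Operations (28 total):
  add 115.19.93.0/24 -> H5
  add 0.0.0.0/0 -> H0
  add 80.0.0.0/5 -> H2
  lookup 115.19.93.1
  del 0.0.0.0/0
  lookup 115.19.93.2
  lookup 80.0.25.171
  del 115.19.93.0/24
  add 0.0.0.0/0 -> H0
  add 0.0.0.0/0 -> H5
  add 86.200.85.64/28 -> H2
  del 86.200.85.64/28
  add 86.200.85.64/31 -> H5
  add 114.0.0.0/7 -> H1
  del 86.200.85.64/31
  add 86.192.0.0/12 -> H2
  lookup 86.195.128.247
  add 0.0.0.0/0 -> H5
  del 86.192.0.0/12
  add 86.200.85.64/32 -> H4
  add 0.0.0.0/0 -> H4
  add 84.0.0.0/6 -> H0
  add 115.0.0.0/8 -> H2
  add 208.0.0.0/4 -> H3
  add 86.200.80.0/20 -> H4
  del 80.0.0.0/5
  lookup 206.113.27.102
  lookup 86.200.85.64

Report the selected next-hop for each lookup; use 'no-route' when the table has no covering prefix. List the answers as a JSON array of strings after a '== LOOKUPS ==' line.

Apply in order:
  + 115.19.93.0/24 (H5) depth=24
  + 0.0.0.0/0 (H0) depth=0
  + 80.0.0.0/5 (H2) depth=5
  Q 115.19.93.1: descend 011100110001001101011101 ; hops seen [H0,H5] ; pick H5
  del 0.0.0.0/0 (clear depth 0)
  Q 115.19.93.2: descend 011100110001001101011101 ; hops seen [H5] ; pick H5
  Q 80.0.25.171: descend 01010 ; hops seen [H2] ; pick H2
  del 115.19.93.0/24 (clear depth 24)
  + 0.0.0.0/0 (H0) depth=0
  + 0.0.0.0/0 (H5) depth=0
  + 86.200.85.64/28 (H2) depth=28
  del 86.200.85.64/28 (clear depth 28)
  + 86.200.85.64/31 (H5) depth=31
  + 114.0.0.0/7 (H1) depth=7
  del 86.200.85.64/31 (clear depth 31)
  + 86.192.0.0/12 (H2) depth=12
  Q 86.195.128.247: descend 010101101100 ; hops seen [H5,H2,H2] ; pick H2
  + 0.0.0.0/0 (H5) depth=0
  del 86.192.0.0/12 (clear depth 12)
  + 86.200.85.64/32 (H4) depth=32
  + 0.0.0.0/0 (H4) depth=0
  + 84.0.0.0/6 (H0) depth=6
  + 115.0.0.0/8 (H2) depth=8
  + 208.0.0.0/4 (H3) depth=4
  + 86.200.80.0/20 (H4) depth=20
  del 80.0.0.0/5 (clear depth 5)
  Q 206.113.27.102: descend 110 ; hops seen [H4] ; pick H4
  Q 86.200.85.64: descend 01010110110010000101010101000000 ; hops seen [H4,H0,H4,H4] ; pick H4

== LOOKUPS ==
["H5","H5","H2","H2","H4","H4"]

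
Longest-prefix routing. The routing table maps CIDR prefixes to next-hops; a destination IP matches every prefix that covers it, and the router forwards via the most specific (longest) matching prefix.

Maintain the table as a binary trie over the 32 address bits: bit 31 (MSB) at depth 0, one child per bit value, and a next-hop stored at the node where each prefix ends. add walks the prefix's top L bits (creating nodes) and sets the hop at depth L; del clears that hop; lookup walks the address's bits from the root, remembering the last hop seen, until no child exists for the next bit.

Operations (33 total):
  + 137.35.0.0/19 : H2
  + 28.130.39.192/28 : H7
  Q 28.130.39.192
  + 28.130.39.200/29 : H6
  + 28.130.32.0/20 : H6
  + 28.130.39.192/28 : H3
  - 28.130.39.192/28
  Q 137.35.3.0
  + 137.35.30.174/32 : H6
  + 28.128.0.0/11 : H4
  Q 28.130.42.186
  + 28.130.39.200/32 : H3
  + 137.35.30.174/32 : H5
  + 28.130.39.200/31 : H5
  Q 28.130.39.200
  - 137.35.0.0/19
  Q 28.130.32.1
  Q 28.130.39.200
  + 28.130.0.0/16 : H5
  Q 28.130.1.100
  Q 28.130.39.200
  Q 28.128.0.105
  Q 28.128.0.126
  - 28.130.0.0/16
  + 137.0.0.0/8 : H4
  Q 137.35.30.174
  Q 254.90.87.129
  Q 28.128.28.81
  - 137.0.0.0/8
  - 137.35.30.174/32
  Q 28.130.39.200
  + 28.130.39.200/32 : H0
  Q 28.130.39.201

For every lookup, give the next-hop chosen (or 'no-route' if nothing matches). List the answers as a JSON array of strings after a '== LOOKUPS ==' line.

Apply in order:
  add 137.35.0.0/19 -> H2 at depth 19
  add 28.130.39.192/28 -> H7 at depth 28
  ? 28.130.39.192  path d0:-→d1:-→d2:-→d3:-→d4:-→d5:-→d6:-→d7:-→d8:-→d9:-→d10:-→d11:-→d12:-→d13:-→d14:-→d15:-→d16:-→d17:-→d18:-→d19:-→d20:-→d21:-→d22:-→d23:-→d24:-→d25:-→d26:-→d27:-→d28:H7  best=H7
  add 28.130.39.200/29 -> H6 at depth 29
  add 28.130.32.0/20 -> H6 at depth 20
  add 28.130.39.192/28 -> H3 at depth 28
  del 28.130.39.192/28 (clear depth 28)
  ? 137.35.3.0  path d0:-→d1:-→d2:-→d3:-→d4:-→d5:-→d6:-→d7:-→d8:-→d9:-→d10:-→d11:-→d12:-→d13:-→d14:-→d15:-→d16:-→d17:-→d18:-→d19:H2  best=H2
  add 137.35.30.174/32 -> H6 at depth 32
  add 28.128.0.0/11 -> H4 at depth 11
  ? 28.130.42.186  path d0:-→d1:-→d2:-→d3:-→d4:-→d5:-→d6:-→d7:-→d8:-→d9:-→d10:-→d11:H4→d12:-→d13:-→d14:-→d15:-→d16:-→d17:-→d18:-→d19:-→d20:H6  best=H6
  add 28.130.39.200/32 -> H3 at depth 32
  add 137.35.30.174/32 -> H5 at depth 32
  add 28.130.39.200/31 -> H5 at depth 31
  ? 28.130.39.200  path d0:-→d1:-→d2:-→d3:-→d4:-→d5:-→d6:-→d7:-→d8:-→d9:-→d10:-→d11:H4→d12:-→d13:-→d14:-→d15:-→d16:-→d17:-→d18:-→d19:-→d20:H6→d21:-→d22:-→d23:-→d24:-→d25:-→d26:-→d27:-→d28:-→d29:H6→d30:-→d31:H5→d32:H3  best=H3
  del 137.35.0.0/19 (clear depth 19)
  ? 28.130.32.1  path d0:-→d1:-→d2:-→d3:-→d4:-→d5:-→d6:-→d7:-→d8:-→d9:-→d10:-→d11:H4→d12:-→d13:-→d14:-→d15:-→d16:-→d17:-→d18:-→d19:-→d20:H6→d21:-  best=H6
  ? 28.130.39.200  path d0:-→d1:-→d2:-→d3:-→d4:-→d5:-→d6:-→d7:-→d8:-→d9:-→d10:-→d11:H4→d12:-→d13:-→d14:-→d15:-→d16:-→d17:-→d18:-→d19:-→d20:H6→d21:-→d22:-→d23:-→d24:-→d25:-→d26:-→d27:-→d28:-→d29:H6→d30:-→d31:H5→d32:H3  best=H3
  add 28.130.0.0/16 -> H5 at depth 16
  ? 28.130.1.100  path d0:-→d1:-→d2:-→d3:-→d4:-→d5:-→d6:-→d7:-→d8:-→d9:-→d10:-→d11:H4→d12:-→d13:-→d14:-→d15:-→d16:H5→d17:-→d18:-  best=H5
  ? 28.130.39.200  path d0:-→d1:-→d2:-→d3:-→d4:-→d5:-→d6:-→d7:-→d8:-→d9:-→d10:-→d11:H4→d12:-→d13:-→d14:-→d15:-→d16:H5→d17:-→d18:-→d19:-→d20:H6→d21:-→d22:-→d23:-→d24:-→d25:-→d26:-→d27:-→d28:-→d29:H6→d30:-→d31:H5→d32:H3  best=H3
  ? 28.128.0.105  path d0:-→d1:-→d2:-→d3:-→d4:-→d5:-→d6:-→d7:-→d8:-→d9:-→d10:-→d11:H4→d12:-→d13:-→d14:-  best=H4
  ? 28.128.0.126  path d0:-→d1:-→d2:-→d3:-→d4:-→d5:-→d6:-→d7:-→d8:-→d9:-→d10:-→d11:H4→d12:-→d13:-→d14:-  best=H4
  del 28.130.0.0/16 (clear depth 16)
  add 137.0.0.0/8 -> H4 at depth 8
  ? 137.35.30.174  path d0:-→d1:-→d2:-→d3:-→d4:-→d5:-→d6:-→d7:-→d8:H4→d9:-→d10:-→d11:-→d12:-→d13:-→d14:-→d15:-→d16:-→d17:-→d18:-→d19:-→d20:-→d21:-→d22:-→d23:-→d24:-→d25:-→d26:-→d27:-→d28:-→d29:-→d30:-→d31:-→d32:H5  best=H5
  ? 254.90.87.129  path d0:-→d1:-  best=no-route
  ? 28.128.28.81  path d0:-→d1:-→d2:-→d3:-→d4:-→d5:-→d6:-→d7:-→d8:-→d9:-→d10:-→d11:H4→d12:-→d13:-→d14:-  best=H4
  del 137.0.0.0/8 (clear depth 8)
  del 137.35.30.174/32 (clear depth 32)
  ? 28.130.39.200  path d0:-→d1:-→d2:-→d3:-→d4:-→d5:-→d6:-→d7:-→d8:-→d9:-→d10:-→d11:H4→d12:-→d13:-→d14:-→d15:-→d16:-→d17:-→d18:-→d19:-→d20:H6→d21:-→d22:-→d23:-→d24:-→d25:-→d26:-→d27:-→d28:-→d29:H6→d30:-→d31:H5→d32:H3  best=H3
  add 28.130.39.200/32 -> H0 at depth 32
  ? 28.130.39.201  path d0:-→d1:-→d2:-→d3:-→d4:-→d5:-→d6:-→d7:-→d8:-→d9:-→d10:-→d11:H4→d12:-→d13:-→d14:-→d15:-→d16:-→d17:-→d18:-→d19:-→d20:H6→d21:-→d22:-→d23:-→d24:-→d25:-→d26:-→d27:-→d28:-→d29:H6→d30:-→d31:H5  best=H5

== LOOKUPS ==
["H7","H2","H6","H3","H6","H3","H5","H3","H4","H4","H5","no-route","H4","H3","H5"]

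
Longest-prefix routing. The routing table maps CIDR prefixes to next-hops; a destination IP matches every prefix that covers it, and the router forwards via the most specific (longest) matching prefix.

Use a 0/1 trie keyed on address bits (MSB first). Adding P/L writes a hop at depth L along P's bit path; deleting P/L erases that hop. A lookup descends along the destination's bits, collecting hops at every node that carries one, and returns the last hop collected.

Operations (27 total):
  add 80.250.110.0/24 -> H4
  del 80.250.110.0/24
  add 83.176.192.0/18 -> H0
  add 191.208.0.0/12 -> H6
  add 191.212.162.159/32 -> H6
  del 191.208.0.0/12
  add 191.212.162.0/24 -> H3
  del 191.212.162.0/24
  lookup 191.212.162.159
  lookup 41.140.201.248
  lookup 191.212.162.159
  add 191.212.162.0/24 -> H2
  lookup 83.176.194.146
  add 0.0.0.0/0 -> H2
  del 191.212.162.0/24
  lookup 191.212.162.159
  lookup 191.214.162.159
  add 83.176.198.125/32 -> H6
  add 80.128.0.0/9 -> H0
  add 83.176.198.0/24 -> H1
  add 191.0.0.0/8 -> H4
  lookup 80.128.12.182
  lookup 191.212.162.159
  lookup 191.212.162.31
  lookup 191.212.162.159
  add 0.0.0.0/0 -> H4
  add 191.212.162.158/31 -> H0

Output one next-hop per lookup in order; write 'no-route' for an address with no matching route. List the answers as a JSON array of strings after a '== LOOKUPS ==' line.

Process each operation:
  + 80.250.110.0/24 (H4) depth=24
  - 80.250.110.0/24 clear@24
  + 83.176.192.0/18 (H0) depth=18
  + 191.208.0.0/12 (H6) depth=12
  + 191.212.162.159/32 (H6) depth=32
  - 191.208.0.0/12 clear@12
  + 191.212.162.0/24 (H3) depth=24
  - 191.212.162.0/24 clear@24
  Q 191.212.162.159: descend 10111111110101001010001010011111 ; hops seen [H6] ; pick H6
  Q 41.140.201.248: descend 0 ; hops seen [∅] ; pick no-route
  Q 191.212.162.159: descend 10111111110101001010001010011111 ; hops seen [H6] ; pick H6
  + 191.212.162.0/24 (H2) depth=24
  Q 83.176.194.146: descend 010100111011000011 ; hops seen [H0] ; pick H0
  + 0.0.0.0/0 (H2) depth=0
  - 191.212.162.0/24 clear@24
  Q 191.212.162.159: descend 10111111110101001010001010011111 ; hops seen [H2,H6] ; pick H6
  Q 191.214.162.159: descend 10111111110101 ; hops seen [H2] ; pick H2
  + 83.176.198.125/32 (H6) depth=32
  + 80.128.0.0/9 (H0) depth=9
  + 83.176.198.0/24 (H1) depth=24
  + 191.0.0.0/8 (H4) depth=8
  Q 80.128.12.182: descend 010100001 ; hops seen [H2,H0] ; pick H0
  Q 191.212.162.159: descend 10111111110101001010001010011111 ; hops seen [H2,H4,H6] ; pick H6
  Q 191.212.162.31: descend 101111111101010010100010 ; hops seen [H2,H4] ; pick H4
  Q 191.212.162.159: descend 10111111110101001010001010011111 ; hops seen [H2,H4,H6] ; pick H6
  + 0.0.0.0/0 (H4) depth=0
  + 191.212.162.158/31 (H0) depth=31

== LOOKUPS ==
["H6","no-route","H6","H0","H6","H2","H0","H6","H4","H6"]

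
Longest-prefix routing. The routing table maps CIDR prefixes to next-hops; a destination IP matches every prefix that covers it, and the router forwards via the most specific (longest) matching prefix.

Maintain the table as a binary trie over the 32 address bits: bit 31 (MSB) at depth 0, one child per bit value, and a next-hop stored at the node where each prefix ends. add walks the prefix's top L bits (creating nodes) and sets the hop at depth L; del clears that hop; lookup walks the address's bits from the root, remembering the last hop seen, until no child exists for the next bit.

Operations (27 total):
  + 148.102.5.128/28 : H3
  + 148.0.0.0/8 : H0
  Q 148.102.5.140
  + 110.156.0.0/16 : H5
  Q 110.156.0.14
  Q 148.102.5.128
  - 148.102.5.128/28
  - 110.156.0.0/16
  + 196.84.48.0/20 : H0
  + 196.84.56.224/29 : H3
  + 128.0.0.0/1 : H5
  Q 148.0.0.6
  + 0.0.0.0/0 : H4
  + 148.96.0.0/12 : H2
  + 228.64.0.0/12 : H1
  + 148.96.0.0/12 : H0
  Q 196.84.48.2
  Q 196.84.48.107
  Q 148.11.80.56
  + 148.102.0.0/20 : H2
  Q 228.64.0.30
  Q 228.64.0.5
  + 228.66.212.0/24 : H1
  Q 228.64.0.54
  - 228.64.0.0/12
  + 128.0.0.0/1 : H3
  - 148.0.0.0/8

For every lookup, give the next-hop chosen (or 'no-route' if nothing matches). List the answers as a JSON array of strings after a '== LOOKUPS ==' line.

Trace:
  add 148.102.5.128/28 -> H3 at depth 28
  add 148.0.0.0/8 -> H0 at depth 8
  lookup 148.102.5.140: bits 1001010001100110000001011000 walk d0:-→d1:-→d2:-→d3:-→d4:-→d5:-→d6:-→d7:-→d8:H0→d9:-→d10:-→d11:-→d12:-→d13:-→d14:-→d15:-→d16:-→d17:-→d18:-→d19:-→d20:-→d21:-→d22:-→d23:-→d24:-→d25:-→d26:-→d27:-→d28:H3 -> H3
  add 110.156.0.0/16 -> H5 at depth 16
  lookup 110.156.0.14: bits 0110111010011100 walk d0:-→d1:-→d2:-→d3:-→d4:-→d5:-→d6:-→d7:-→d8:-→d9:-→d10:-→d11:-→d12:-→d13:-→d14:-→d15:-→d16:H5 -> H5
  lookup 148.102.5.128: bits 1001010001100110000001011000 walk d0:-→d1:-→d2:-→d3:-→d4:-→d5:-→d6:-→d7:-→d8:H0→d9:-→d10:-→d11:-→d12:-→d13:-→d14:-→d15:-→d16:-→d17:-→d18:-→d19:-→d20:-→d21:-→d22:-→d23:-→d24:-→d25:-→d26:-→d27:-→d28:H3 -> H3
  - 148.102.5.128/28 clear@28
  - 110.156.0.0/16 clear@16
  add 196.84.48.0/20 -> H0 at depth 20
  add 196.84.56.224/29 -> H3 at depth 29
  add 128.0.0.0/1 -> H5 at depth 1
  lookup 148.0.0.6: bits 100101000 walk d0:-→d1:H5→d2:-→d3:-→d4:-→d5:-→d6:-→d7:-→d8:H0→d9:- -> H0
  add 0.0.0.0/0 -> H4 at depth 0
  add 148.96.0.0/12 -> H2 at depth 12
  add 228.64.0.0/12 -> H1 at depth 12
  add 148.96.0.0/12 -> H0 at depth 12
  lookup 196.84.48.2: bits 11000100010101000011 walk d0:H4→d1:H5→d2:-→d3:-→d4:-→d5:-→d6:-→d7:-→d8:-→d9:-→d10:-→d11:-→d12:-→d13:-→d14:-→d15:-→d16:-→d17:-→d18:-→d19:-→d20:H0 -> H0
  lookup 196.84.48.107: bits 11000100010101000011 walk d0:H4→d1:H5→d2:-→d3:-→d4:-→d5:-→d6:-→d7:-→d8:-→d9:-→d10:-→d11:-→d12:-→d13:-→d14:-→d15:-→d16:-→d17:-→d18:-→d19:-→d20:H0 -> H0
  lookup 148.11.80.56: bits 100101000 walk d0:H4→d1:H5→d2:-→d3:-→d4:-→d5:-→d6:-→d7:-→d8:H0→d9:- -> H0
  add 148.102.0.0/20 -> H2 at depth 20
  lookup 228.64.0.30: bits 111001000100 walk d0:H4→d1:H5→d2:-→d3:-→d4:-→d5:-→d6:-→d7:-→d8:-→d9:-→d10:-→d11:-→d12:H1 -> H1
  lookup 228.64.0.5: bits 111001000100 walk d0:H4→d1:H5→d2:-→d3:-→d4:-→d5:-→d6:-→d7:-→d8:-→d9:-→d10:-→d11:-→d12:H1 -> H1
  add 228.66.212.0/24 -> H1 at depth 24
  lookup 228.64.0.54: bits 11100100010000 walk d0:H4→d1:H5→d2:-→d3:-→d4:-→d5:-→d6:-→d7:-→d8:-→d9:-→d10:-→d11:-→d12:H1→d13:-→d14:- -> H1
  - 228.64.0.0/12 clear@12
  add 128.0.0.0/1 -> H3 at depth 1
  - 148.0.0.0/8 clear@8

== LOOKUPS ==
["H3","H5","H3","H0","H0","H0","H0","H1","H1","H1"]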